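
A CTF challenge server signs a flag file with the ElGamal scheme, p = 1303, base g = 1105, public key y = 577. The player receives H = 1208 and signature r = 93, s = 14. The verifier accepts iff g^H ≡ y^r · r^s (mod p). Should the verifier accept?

accept

Left side g^H mod p:
1105^2 = 1221025 ≡ 114
1105^4 ≡ 114^2 = 12996 ≡ 1269
1105^8 ≡ 1269^2 = 1610361 ≡ 1156
1105^16 ≡ 1156^2 = 1336336 ≡ 761
1105^32 ≡ 761^2 = 579121 ≡ 589
1105^64 ≡ 589^2 = 346921 ≡ 323
1105^128 ≡ 323^2 = 104329 ≡ 89
1105^256 ≡ 89^2 = 7921 ≡ 103
1105^512 ≡ 103^2 = 10609 ≡ 185
1105^1024 ≡ 185^2 = 34225 ≡ 347
1208 = 1024 + 128 + 32 + 16 + 8, so 1105^1208 ≡ 347·89·589·761·1156 ≡ 447 (mod 1303)
Right side y^r · r^s mod p:
577^2 = 332929 ≡ 664
577^4 ≡ 664^2 = 440896 ≡ 482
577^8 ≡ 482^2 = 232324 ≡ 390
577^16 ≡ 390^2 = 152100 ≡ 952
577^32 ≡ 952^2 = 906304 ≡ 719
577^64 ≡ 719^2 = 516961 ≡ 973
93 = 64 + 16 + 8 + 4 + 1, so 577^93 ≡ 973·952·390·482·577 ≡ 1187 (mod 1303)
93^2 = 8649 ≡ 831
93^4 ≡ 831^2 = 690561 ≡ 1274
93^8 ≡ 1274^2 = 1623076 ≡ 841
14 = 8 + 4 + 2, so 93^14 ≡ 841·1274·831 ≡ 906 (mod 1303)
1187·906 = 1075422 ≡ 447 (mod 1303)
447 ≡ 447 (mod 1303), so the signature is genuine.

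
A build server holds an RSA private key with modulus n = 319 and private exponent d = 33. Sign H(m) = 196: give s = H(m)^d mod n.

245

(H(m))^2 ≡ 196^2 = 38416 ≡ 136
(H(m))^4 ≡ 136^2 = 18496 ≡ 313
(H(m))^8 ≡ 313^2 = 97969 ≡ 36
(H(m))^16 ≡ 36^2 = 1296 ≡ 20
(H(m))^32 ≡ 20^2 = 400 ≡ 81
33 = 32 + 1, so (H(m))^33 ≡ 81·196 ≡ 245 (mod 319)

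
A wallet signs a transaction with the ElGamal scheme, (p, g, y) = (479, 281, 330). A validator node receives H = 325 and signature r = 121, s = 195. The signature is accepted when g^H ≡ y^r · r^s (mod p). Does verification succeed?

fails

Left side g^H mod p:
Squares mod 479: 281^1≡281, 281^2≡405, 281^4≡207, 281^8≡218, 281^16≡103, 281^32≡71, 281^64≡251, 281^128≡252, 281^256≡276
325 = 256 + 64 + 4 + 1, so 281^325 ≡ 276·251·207·281 ≡ 130 (mod 479)
Right side y^r · r^s mod p:
Squares mod 479: 330^1≡330, 330^2≡167, 330^4≡107, 330^8≡432, 330^16≡293, 330^32≡108, 330^64≡168
121 = 64 + 32 + 16 + 8 + 1, so 330^121 ≡ 168·108·293·432·330 ≡ 5 (mod 479)
Squares mod 479: 121^1≡121, 121^2≡271, 121^4≡154, 121^8≡245, 121^16≡150, 121^32≡466, 121^64≡169, 121^128≡300
195 = 128 + 64 + 2 + 1, so 121^195 ≡ 300·169·271·121 ≡ 80 (mod 479)
5·80 = 400 ≡ 400 (mod 479)
130 ≠ 400, so verification fails.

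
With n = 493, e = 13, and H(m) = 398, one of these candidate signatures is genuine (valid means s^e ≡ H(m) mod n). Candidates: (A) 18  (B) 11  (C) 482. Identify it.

B

Candidate A: 18^13 mod 493 = 443
Candidate B: 11^13 mod 493 = 398
  → matches H(m) = 398
Candidate C: 482^13 mod 493 = 95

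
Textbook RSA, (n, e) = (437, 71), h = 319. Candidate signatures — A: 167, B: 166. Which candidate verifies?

B

Candidate A: Squares mod 437: 167^1≡167, 167^2≡358, 167^4≡123, 167^8≡271, 167^16≡25, 167^32≡188, 167^64≡384; 71 = 64 + 4 + 2 + 1, so 167^71 ≡ 384·123·358·167 ≡ 71 (mod 437)
Candidate B: Squares mod 437: 166^1≡166, 166^2≡25, 166^4≡188, 166^8≡384, 166^16≡187, 166^32≡9, 166^64≡81; 71 = 64 + 4 + 2 + 1, so 166^71 ≡ 81·188·25·166 ≡ 319 (mod 437)
  → matches h = 319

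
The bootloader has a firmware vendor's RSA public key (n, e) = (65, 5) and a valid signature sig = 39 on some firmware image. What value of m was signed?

39

sig^2 ≡ 39^2 = 1521 ≡ 26
sig^4 ≡ 26^2 = 676 ≡ 26
5 = 4 + 1, so sig^5 ≡ 26·39 ≡ 39 (mod 65)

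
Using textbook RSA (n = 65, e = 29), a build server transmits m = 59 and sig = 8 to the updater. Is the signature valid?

sig^2 ≡ 8^2 = 64
sig^4 ≡ 64^2 = 4096 ≡ 1
sig^8 ≡ 1^2 = 1
sig^16 ≡ 1^2 = 1
29 = 16 + 8 + 4 + 1, so sig^29 ≡ 1·1·1·8 ≡ 8 (mod 65)
The recovered value 8 does not match the digest 59.

invalid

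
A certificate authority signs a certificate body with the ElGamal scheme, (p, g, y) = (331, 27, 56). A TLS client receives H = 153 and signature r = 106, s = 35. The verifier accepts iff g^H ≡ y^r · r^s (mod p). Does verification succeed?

passes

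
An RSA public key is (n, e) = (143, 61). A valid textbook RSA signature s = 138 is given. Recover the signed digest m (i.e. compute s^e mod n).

138

Squares mod 143: s^1≡138, s^2≡25, s^4≡53, s^8≡92, s^16≡27, s^32≡14
61 = 32 + 16 + 8 + 4 + 1, so s^61 ≡ 14·27·92·53·138 ≡ 138 (mod 143)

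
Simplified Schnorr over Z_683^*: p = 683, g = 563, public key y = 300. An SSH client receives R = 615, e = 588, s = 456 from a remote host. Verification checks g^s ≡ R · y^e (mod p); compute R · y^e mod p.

115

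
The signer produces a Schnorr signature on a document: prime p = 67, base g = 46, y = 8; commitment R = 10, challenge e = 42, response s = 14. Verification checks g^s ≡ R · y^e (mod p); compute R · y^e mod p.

19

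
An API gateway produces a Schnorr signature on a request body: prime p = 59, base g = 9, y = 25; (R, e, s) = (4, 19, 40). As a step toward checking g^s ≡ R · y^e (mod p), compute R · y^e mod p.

Squares mod 59: 25^1≡25, 25^2≡35, 25^4≡45, 25^8≡19, 25^16≡7
19 = 16 + 2 + 1, so 25^19 ≡ 7·35·25 ≡ 48 (mod 59)
R · y^e ≡ 4·48 = 192 ≡ 15 (mod 59)

15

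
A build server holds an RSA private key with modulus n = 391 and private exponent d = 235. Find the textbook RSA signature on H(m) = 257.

(H(m))^235 mod 391 = 348

348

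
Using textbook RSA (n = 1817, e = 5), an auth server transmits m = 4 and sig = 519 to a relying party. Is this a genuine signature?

genuine

Squares mod 1817: sig^1≡519, sig^2≡445, sig^4≡1789
5 = 4 + 1, so sig^5 ≡ 1789·519 ≡ 4 (mod 1817)
4 = m, so the signature checks out.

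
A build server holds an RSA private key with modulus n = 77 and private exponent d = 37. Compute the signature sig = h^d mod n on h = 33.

33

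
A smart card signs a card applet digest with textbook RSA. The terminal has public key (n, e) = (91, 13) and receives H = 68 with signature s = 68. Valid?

yes

s^2 ≡ 68^2 = 4624 ≡ 74
s^4 ≡ 74^2 = 5476 ≡ 16
s^8 ≡ 16^2 = 256 ≡ 74
13 = 8 + 4 + 1, so s^13 ≡ 74·16·68 ≡ 68 (mod 91)
68 = H, so the signature checks out.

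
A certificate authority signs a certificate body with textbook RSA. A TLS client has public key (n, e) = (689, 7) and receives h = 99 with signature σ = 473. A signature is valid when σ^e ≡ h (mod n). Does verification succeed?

passes

σ^7 mod 689 = 99
σ^7 mod 689 = 99 matches h.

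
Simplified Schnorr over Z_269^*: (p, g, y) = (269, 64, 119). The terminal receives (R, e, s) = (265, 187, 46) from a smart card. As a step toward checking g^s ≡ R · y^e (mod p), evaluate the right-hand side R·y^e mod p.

256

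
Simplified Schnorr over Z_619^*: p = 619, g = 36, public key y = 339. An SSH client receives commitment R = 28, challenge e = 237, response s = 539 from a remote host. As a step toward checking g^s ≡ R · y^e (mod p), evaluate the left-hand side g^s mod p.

36^2 = 1296 ≡ 58
36^4 ≡ 58^2 = 3364 ≡ 269
36^8 ≡ 269^2 = 72361 ≡ 557
36^16 ≡ 557^2 = 310249 ≡ 130
36^32 ≡ 130^2 = 16900 ≡ 187
36^64 ≡ 187^2 = 34969 ≡ 305
36^128 ≡ 305^2 = 93025 ≡ 175
36^256 ≡ 175^2 = 30625 ≡ 294
36^512 ≡ 294^2 = 86436 ≡ 395
539 = 512 + 16 + 8 + 2 + 1, so 36^539 ≡ 395·130·557·58·36 ≡ 438 (mod 619)

438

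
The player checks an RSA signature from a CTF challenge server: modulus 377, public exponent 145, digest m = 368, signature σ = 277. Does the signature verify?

does not verify

σ^2 ≡ 277^2 = 76729 ≡ 198
σ^4 ≡ 198^2 = 39204 ≡ 373
σ^8 ≡ 373^2 = 139129 ≡ 16
σ^16 ≡ 16^2 = 256
σ^32 ≡ 256^2 = 65536 ≡ 315
σ^64 ≡ 315^2 = 99225 ≡ 74
σ^128 ≡ 74^2 = 5476 ≡ 198
145 = 128 + 16 + 1, so σ^145 ≡ 198·256·277 ≡ 342 (mod 377)
342 ≠ 368, so verification fails.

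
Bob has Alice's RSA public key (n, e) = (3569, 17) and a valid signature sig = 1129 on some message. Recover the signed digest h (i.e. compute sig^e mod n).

sig^2 ≡ 1129^2 = 1274641 ≡ 508
sig^4 ≡ 508^2 = 258064 ≡ 1096
sig^8 ≡ 1096^2 = 1201216 ≡ 2032
sig^16 ≡ 2032^2 = 4129024 ≡ 3260
17 = 16 + 1, so sig^17 ≡ 3260·1129 ≡ 901 (mod 3569)

901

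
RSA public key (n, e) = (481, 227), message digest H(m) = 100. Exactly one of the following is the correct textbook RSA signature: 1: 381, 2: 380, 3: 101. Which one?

Candidate 1: Squares mod 481: 381^1≡381, 381^2≡380, 381^4≡100, 381^8≡380, 381^16≡100, 381^32≡380, 381^64≡100, 381^128≡380; 227 = 128 + 64 + 32 + 2 + 1, so 381^227 ≡ 380·100·380·380·381 ≡ 101 (mod 481)
Candidate 2: Squares mod 481: 380^1≡380, 380^2≡100, 380^4≡380, 380^8≡100, 380^16≡380, 380^32≡100, 380^64≡380, 380^128≡100; 227 = 128 + 64 + 32 + 2 + 1, so 380^227 ≡ 100·380·100·100·380 ≡ 100 (mod 481)
  → matches H(m) = 100
Candidate 3: Squares mod 481: 101^1≡101, 101^2≡100, 101^4≡380, 101^8≡100, 101^16≡380, 101^32≡100, 101^64≡380, 101^128≡100; 227 = 128 + 64 + 32 + 2 + 1, so 101^227 ≡ 100·380·100·100·101 ≡ 381 (mod 481)

2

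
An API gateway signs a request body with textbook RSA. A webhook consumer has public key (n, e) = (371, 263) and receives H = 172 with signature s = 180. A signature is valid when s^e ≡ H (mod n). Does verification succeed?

fails

Squares mod 371: s^1≡180, s^2≡123, s^4≡289, s^8≡46, s^16≡261, s^32≡228, s^64≡44, s^128≡81, s^256≡254
263 = 256 + 4 + 2 + 1, so s^263 ≡ 254·289·123·180 ≡ 304 (mod 371)
The recovered value 304 does not match the digest 172.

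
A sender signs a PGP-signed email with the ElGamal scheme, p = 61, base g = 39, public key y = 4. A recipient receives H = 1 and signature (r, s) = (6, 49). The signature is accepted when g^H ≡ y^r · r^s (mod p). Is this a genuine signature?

forged

Left side g^H mod p:
39^1 mod 61 = 39
Right side y^r · r^s mod p:
Squares mod 61: 4^1≡4, 4^2≡16, 4^4≡12
6 = 4 + 2, so 4^6 ≡ 12·16 ≡ 9 (mod 61)
Squares mod 61: 6^1≡6, 6^2≡36, 6^4≡15, 6^8≡42, 6^16≡56, 6^32≡25
49 = 32 + 16 + 1, so 6^49 ≡ 25·56·6 ≡ 43 (mod 61)
9·43 = 387 ≡ 21 (mod 61)
39 ≠ 21, so verification fails.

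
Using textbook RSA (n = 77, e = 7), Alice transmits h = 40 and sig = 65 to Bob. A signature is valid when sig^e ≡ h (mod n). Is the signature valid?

Squares mod 77: sig^1≡65, sig^2≡67, sig^4≡23
7 = 4 + 2 + 1, so sig^7 ≡ 23·67·65 ≡ 65 (mod 77)
sig^7 mod 77 = 65, but h = 40.

invalid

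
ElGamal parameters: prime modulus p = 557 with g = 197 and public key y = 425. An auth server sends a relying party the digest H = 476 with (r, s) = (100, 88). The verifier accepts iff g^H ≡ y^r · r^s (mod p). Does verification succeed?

Left side g^H mod p:
Squares mod 557: 197^1≡197, 197^2≡376, 197^4≡455, 197^8≡378, 197^16≡292, 197^32≡43, 197^64≡178, 197^128≡492, 197^256≡326
476 = 256 + 128 + 64 + 16 + 8 + 4, so 197^476 ≡ 326·492·178·292·378·455 ≡ 261 (mod 557)
Right side y^r · r^s mod p:
Squares mod 557: 425^1≡425, 425^2≡157, 425^4≡141, 425^8≡386, 425^16≡277, 425^32≡420, 425^64≡388
100 = 64 + 32 + 4, so 425^100 ≡ 388·420·141 ≡ 553 (mod 557)
Squares mod 557: 100^1≡100, 100^2≡531, 100^4≡119, 100^8≡236, 100^16≡553, 100^32≡16, 100^64≡256
88 = 64 + 16 + 8, so 100^88 ≡ 256·553·236 ≡ 74 (mod 557)
553·74 = 40922 ≡ 261 (mod 557)
261 ≡ 261 (mod 557), so the signature is genuine.

passes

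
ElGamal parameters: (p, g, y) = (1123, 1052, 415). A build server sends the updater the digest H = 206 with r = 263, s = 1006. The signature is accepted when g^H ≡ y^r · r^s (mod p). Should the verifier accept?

Left side g^H mod p:
1052^2 = 1106704 ≡ 549
1052^4 ≡ 549^2 = 301401 ≡ 437
1052^8 ≡ 437^2 = 190969 ≡ 59
1052^16 ≡ 59^2 = 3481 ≡ 112
1052^32 ≡ 112^2 = 12544 ≡ 191
1052^64 ≡ 191^2 = 36481 ≡ 545
1052^128 ≡ 545^2 = 297025 ≡ 553
206 = 128 + 64 + 8 + 4 + 2, so 1052^206 ≡ 553·545·59·437·549 ≡ 630 (mod 1123)
Right side y^r · r^s mod p:
415^2 = 172225 ≡ 406
415^4 ≡ 406^2 = 164836 ≡ 878
415^8 ≡ 878^2 = 770884 ≡ 506
415^16 ≡ 506^2 = 256036 ≡ 1115
415^32 ≡ 1115^2 = 1243225 ≡ 64
415^64 ≡ 64^2 = 4096 ≡ 727
415^128 ≡ 727^2 = 528529 ≡ 719
415^256 ≡ 719^2 = 516961 ≡ 381
263 = 256 + 4 + 2 + 1, so 415^263 ≡ 381·878·406·415 ≡ 175 (mod 1123)
263^2 = 69169 ≡ 666
263^4 ≡ 666^2 = 443556 ≡ 1094
263^8 ≡ 1094^2 = 1196836 ≡ 841
263^16 ≡ 841^2 = 707281 ≡ 914
263^32 ≡ 914^2 = 835396 ≡ 1007
263^64 ≡ 1007^2 = 1014049 ≡ 1103
263^128 ≡ 1103^2 = 1216609 ≡ 400
263^256 ≡ 400^2 = 160000 ≡ 534
263^512 ≡ 534^2 = 285156 ≡ 1037
1006 = 512 + 256 + 128 + 64 + 32 + 8 + 4 + 2, so 263^1006 ≡ 1037·534·400·1103·1007·841·1094·666 ≡ 902 (mod 1123)
175·902 = 157850 ≡ 630 (mod 1123)
630 ≡ 630 (mod 1123), so the signature is genuine.

accept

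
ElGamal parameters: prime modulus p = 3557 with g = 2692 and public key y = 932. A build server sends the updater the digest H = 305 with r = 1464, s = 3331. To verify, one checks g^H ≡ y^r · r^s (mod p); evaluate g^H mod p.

2890

2692^2 = 7246864 ≡ 1255
2692^4 ≡ 1255^2 = 1575025 ≡ 2831
2692^8 ≡ 2831^2 = 8014561 ≡ 640
2692^16 ≡ 640^2 = 409600 ≡ 545
2692^32 ≡ 545^2 = 297025 ≡ 1794
2692^64 ≡ 1794^2 = 3218436 ≡ 2908
2692^128 ≡ 2908^2 = 8456464 ≡ 1475
2692^256 ≡ 1475^2 = 2175625 ≡ 2298
305 = 256 + 32 + 16 + 1, so 2692^305 ≡ 2298·1794·545·2692 ≡ 2890 (mod 3557)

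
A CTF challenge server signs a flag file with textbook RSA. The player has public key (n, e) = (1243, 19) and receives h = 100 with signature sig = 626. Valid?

no

sig^19 mod 1243 = 252
The recovered value 252 does not match the digest 100.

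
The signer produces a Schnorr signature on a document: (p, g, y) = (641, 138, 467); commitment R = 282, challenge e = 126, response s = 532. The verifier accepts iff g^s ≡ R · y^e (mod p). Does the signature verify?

g^s mod p:
Squares mod 641: 138^1≡138, 138^2≡455, 138^4≡623, 138^8≡324, 138^16≡493, 138^32≡110, 138^64≡562, 138^128≡472, 138^256≡357, 138^512≡531
532 = 512 + 16 + 4, so 138^532 ≡ 531·493·623 ≡ 538 (mod 641)
R · y^e mod p:
Squares mod 641: 467^1≡467, 467^2≡149, 467^4≡407, 467^8≡271, 467^16≡367, 467^32≡79, 467^64≡472
126 = 64 + 32 + 16 + 8 + 4 + 2, so 467^126 ≡ 472·79·367·271·407·149 ≡ 11 (mod 641)
282·11 = 3102 ≡ 538 (mod 641)
538 ≡ 538 (mod 641); signature holds.

verifies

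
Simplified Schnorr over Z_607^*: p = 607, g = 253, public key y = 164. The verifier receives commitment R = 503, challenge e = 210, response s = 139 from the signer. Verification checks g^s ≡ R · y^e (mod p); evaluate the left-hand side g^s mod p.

253^2 = 64009 ≡ 274
253^4 ≡ 274^2 = 75076 ≡ 415
253^8 ≡ 415^2 = 172225 ≡ 444
253^16 ≡ 444^2 = 197136 ≡ 468
253^32 ≡ 468^2 = 219024 ≡ 504
253^64 ≡ 504^2 = 254016 ≡ 290
253^128 ≡ 290^2 = 84100 ≡ 334
139 = 128 + 8 + 2 + 1, so 253^139 ≡ 334·444·274·253 ≡ 246 (mod 607)

246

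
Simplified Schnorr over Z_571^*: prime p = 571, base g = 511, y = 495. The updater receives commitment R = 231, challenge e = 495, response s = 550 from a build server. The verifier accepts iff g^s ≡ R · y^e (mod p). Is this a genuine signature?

g^s mod p:
Squares mod 571: 511^1≡511, 511^2≡174, 511^4≡13, 511^8≡169, 511^16≡11, 511^32≡121, 511^64≡366, 511^128≡342, 511^256≡480, 511^512≡287
550 = 512 + 32 + 4 + 2, so 511^550 ≡ 287·121·13·174 ≡ 4 (mod 571)
R · y^e mod p:
Squares mod 571: 495^1≡495, 495^2≡66, 495^4≡359, 495^8≡406, 495^16≡388, 495^32≡371, 495^64≡30, 495^128≡329, 495^256≡322
495 = 256 + 128 + 64 + 32 + 8 + 4 + 2 + 1, so 495^495 ≡ 322·329·30·371·406·359·66·495 ≡ 94 (mod 571)
231·94 = 21714 ≡ 16 (mod 571)
4 ≠ 16; the check fails.

forged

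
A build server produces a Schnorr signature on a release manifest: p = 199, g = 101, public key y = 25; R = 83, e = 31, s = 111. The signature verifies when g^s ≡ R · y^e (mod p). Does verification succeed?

g^s mod p:
101^111 mod 199 = 138
R · y^e mod p:
25^31 mod 199 = 64
83·64 = 5312 ≡ 138 (mod 199)
138 ≡ 138 (mod 199); signature holds.

passes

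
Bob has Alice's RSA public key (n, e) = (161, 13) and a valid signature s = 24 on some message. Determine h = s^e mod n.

s^2 ≡ 24^2 = 576 ≡ 93
s^4 ≡ 93^2 = 8649 ≡ 116
s^8 ≡ 116^2 = 13456 ≡ 93
13 = 8 + 4 + 1, so s^13 ≡ 93·116·24 ≡ 24 (mod 161)

24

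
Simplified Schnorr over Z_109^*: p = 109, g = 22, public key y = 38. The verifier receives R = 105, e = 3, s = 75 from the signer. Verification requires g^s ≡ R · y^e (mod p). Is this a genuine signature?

g^s mod p:
Squares mod 109: 22^1≡22, 22^2≡48, 22^4≡15, 22^8≡7, 22^16≡49, 22^32≡3, 22^64≡9
75 = 64 + 8 + 2 + 1, so 22^75 ≡ 9·7·48·22 ≡ 38 (mod 109)
R · y^e mod p:
Squares mod 109: 38^1≡38, 38^2≡27
3 = 2 + 1, so 38^3 ≡ 27·38 ≡ 45 (mod 109)
105·45 = 4725 ≡ 38 (mod 109)
38 ≡ 38 (mod 109); signature holds.

genuine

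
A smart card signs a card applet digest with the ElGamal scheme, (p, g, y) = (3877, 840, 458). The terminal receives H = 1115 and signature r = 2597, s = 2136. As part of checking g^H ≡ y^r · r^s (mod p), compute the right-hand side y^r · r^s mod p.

2160

458^2597 mod 3877 = 1295
2597^2136 mod 3877 = 810
y^r · r^s ≡ 1295·810 = 1048950 ≡ 2160 (mod 3877)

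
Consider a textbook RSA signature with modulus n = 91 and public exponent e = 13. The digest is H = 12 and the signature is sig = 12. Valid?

sig^2 ≡ 12^2 = 144 ≡ 53
sig^4 ≡ 53^2 = 2809 ≡ 79
sig^8 ≡ 79^2 = 6241 ≡ 53
13 = 8 + 4 + 1, so sig^13 ≡ 53·79·12 ≡ 12 (mod 91)
12 = H, so the signature checks out.

yes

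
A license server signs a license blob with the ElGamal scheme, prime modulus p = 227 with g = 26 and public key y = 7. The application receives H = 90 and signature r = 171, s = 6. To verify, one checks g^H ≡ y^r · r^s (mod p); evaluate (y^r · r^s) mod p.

28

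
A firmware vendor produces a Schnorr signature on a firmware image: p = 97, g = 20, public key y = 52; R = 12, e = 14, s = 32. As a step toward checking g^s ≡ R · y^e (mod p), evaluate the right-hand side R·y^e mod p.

52^2 = 2704 ≡ 85
52^4 ≡ 85^2 = 7225 ≡ 47
52^8 ≡ 47^2 = 2209 ≡ 75
14 = 8 + 4 + 2, so 52^14 ≡ 75·47·85 ≡ 89 (mod 97)
R · y^e ≡ 12·89 = 1068 ≡ 1 (mod 97)

1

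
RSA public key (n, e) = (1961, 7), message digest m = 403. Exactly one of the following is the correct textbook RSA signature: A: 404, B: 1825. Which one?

A

Candidate A: Squares mod 1961: 404^1≡404, 404^2≡453, 404^4≡1265; 7 = 4 + 2 + 1, so 404^7 ≡ 1265·453·404 ≡ 403 (mod 1961)
  → matches m = 403
Candidate B: Squares mod 1961: 1825^1≡1825, 1825^2≡847, 1825^4≡1644; 7 = 4 + 2 + 1, so 1825^7 ≡ 1644·847·1825 ≡ 83 (mod 1961)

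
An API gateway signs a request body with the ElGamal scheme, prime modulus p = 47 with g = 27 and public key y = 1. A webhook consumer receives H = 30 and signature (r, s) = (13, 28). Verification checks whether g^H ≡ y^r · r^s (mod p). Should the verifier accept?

reject

Left side g^H mod p:
27^2 = 729 ≡ 24
27^4 ≡ 24^2 = 576 ≡ 12
27^8 ≡ 12^2 = 144 ≡ 3
27^16 ≡ 3^2 = 9
30 = 16 + 8 + 4 + 2, so 27^30 ≡ 9·3·12·24 ≡ 21 (mod 47)
Right side y^r · r^s mod p:
1^2 = 1
1^4 ≡ 1^2 = 1
1^8 ≡ 1^2 = 1
13 = 8 + 4 + 1, so 1^13 ≡ 1·1·1 ≡ 1 (mod 47)
13^2 = 169 ≡ 28
13^4 ≡ 28^2 = 784 ≡ 32
13^8 ≡ 32^2 = 1024 ≡ 37
13^16 ≡ 37^2 = 1369 ≡ 6
28 = 16 + 8 + 4, so 13^28 ≡ 6·37·32 ≡ 7 (mod 47)
1·7 = 7 ≡ 7 (mod 47)
21 ≠ 7, so verification fails.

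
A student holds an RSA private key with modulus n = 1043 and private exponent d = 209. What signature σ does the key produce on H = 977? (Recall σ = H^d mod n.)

226

Squares mod 1043: H^1≡977, H^2≡184, H^4≡480, H^8≡940, H^16≡179, H^32≡751, H^64≡781, H^128≡849
209 = 128 + 64 + 16 + 1, so H^209 ≡ 849·781·179·977 ≡ 226 (mod 1043)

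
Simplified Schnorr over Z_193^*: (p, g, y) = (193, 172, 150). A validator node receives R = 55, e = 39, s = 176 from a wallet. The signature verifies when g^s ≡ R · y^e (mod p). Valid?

g^s mod p:
172^2 = 29584 ≡ 55
172^4 ≡ 55^2 = 3025 ≡ 130
172^8 ≡ 130^2 = 16900 ≡ 109
172^16 ≡ 109^2 = 11881 ≡ 108
172^32 ≡ 108^2 = 11664 ≡ 84
172^64 ≡ 84^2 = 7056 ≡ 108
172^128 ≡ 108^2 = 11664 ≡ 84
176 = 128 + 32 + 16, so 172^176 ≡ 84·84·108 ≡ 84 (mod 193)
R · y^e mod p:
150^2 = 22500 ≡ 112
150^4 ≡ 112^2 = 12544 ≡ 192
150^8 ≡ 192^2 = 36864 ≡ 1
150^16 ≡ 1^2 = 1
150^32 ≡ 1^2 = 1
39 = 32 + 4 + 2 + 1, so 150^39 ≡ 1·192·112·150 ≡ 184 (mod 193)
55·184 = 10120 ≡ 84 (mod 193)
84 ≡ 84 (mod 193); signature holds.

yes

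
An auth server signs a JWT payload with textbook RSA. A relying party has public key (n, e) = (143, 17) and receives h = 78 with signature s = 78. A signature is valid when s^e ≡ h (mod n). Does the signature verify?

verifies

Squares mod 143: s^1≡78, s^2≡78, s^4≡78, s^8≡78, s^16≡78
17 = 16 + 1, so s^17 ≡ 78·78 ≡ 78 (mod 143)
78 = h, so the signature checks out.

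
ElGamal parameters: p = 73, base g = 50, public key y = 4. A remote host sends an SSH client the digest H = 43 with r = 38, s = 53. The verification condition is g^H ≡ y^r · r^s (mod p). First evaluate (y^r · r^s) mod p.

4^2 = 16
4^4 ≡ 16^2 = 256 ≡ 37
4^8 ≡ 37^2 = 1369 ≡ 55
4^16 ≡ 55^2 = 3025 ≡ 32
4^32 ≡ 32^2 = 1024 ≡ 2
38 = 32 + 4 + 2, so 4^38 ≡ 2·37·16 ≡ 16 (mod 73)
38^2 = 1444 ≡ 57
38^4 ≡ 57^2 = 3249 ≡ 37
38^8 ≡ 37^2 = 1369 ≡ 55
38^16 ≡ 55^2 = 3025 ≡ 32
38^32 ≡ 32^2 = 1024 ≡ 2
53 = 32 + 16 + 4 + 1, so 38^53 ≡ 2·32·37·38 ≡ 48 (mod 73)
y^r · r^s ≡ 16·48 = 768 ≡ 38 (mod 73)

38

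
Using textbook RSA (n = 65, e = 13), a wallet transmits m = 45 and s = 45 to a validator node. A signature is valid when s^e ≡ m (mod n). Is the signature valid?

valid

Squares mod 65: s^1≡45, s^2≡10, s^4≡35, s^8≡55
13 = 8 + 4 + 1, so s^13 ≡ 55·35·45 ≡ 45 (mod 65)
Since 45 equals the digest 45, verification succeeds.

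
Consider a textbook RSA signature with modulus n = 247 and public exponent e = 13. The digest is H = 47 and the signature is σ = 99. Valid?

yes

Squares mod 247: σ^1≡99, σ^2≡168, σ^4≡66, σ^8≡157
13 = 8 + 4 + 1, so σ^13 ≡ 157·66·99 ≡ 47 (mod 247)
Since 47 equals the digest 47, verification succeeds.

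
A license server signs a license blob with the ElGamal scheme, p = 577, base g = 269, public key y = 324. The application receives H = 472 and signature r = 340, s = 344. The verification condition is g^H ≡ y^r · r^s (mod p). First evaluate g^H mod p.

269^472 mod 577 = 447

447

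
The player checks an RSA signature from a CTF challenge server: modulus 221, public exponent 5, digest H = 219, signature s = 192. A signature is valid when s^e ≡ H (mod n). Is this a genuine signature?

forged

s^2 ≡ 192^2 = 36864 ≡ 178
s^4 ≡ 178^2 = 31684 ≡ 81
5 = 4 + 1, so s^5 ≡ 81·192 ≡ 82 (mod 221)
82 ≠ 219, so verification fails.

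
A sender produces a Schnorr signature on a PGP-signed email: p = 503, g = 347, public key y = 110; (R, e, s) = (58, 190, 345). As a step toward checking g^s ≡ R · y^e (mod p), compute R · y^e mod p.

241

Squares mod 503: 110^1≡110, 110^2≡28, 110^4≡281, 110^8≡493, 110^16≡100, 110^32≡443, 110^64≡79, 110^128≡205
190 = 128 + 32 + 16 + 8 + 4 + 2, so 110^190 ≡ 205·443·100·493·281·28 ≡ 273 (mod 503)
R · y^e ≡ 58·273 = 15834 ≡ 241 (mod 503)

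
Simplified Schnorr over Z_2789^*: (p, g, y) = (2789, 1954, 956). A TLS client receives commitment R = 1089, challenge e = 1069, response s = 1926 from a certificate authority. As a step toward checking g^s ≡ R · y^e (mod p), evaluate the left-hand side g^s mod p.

Squares mod 2789: 1954^1≡1954, 1954^2≡2764, 1954^4≡625, 1954^8≡165, 1954^16≡2124, 1954^32≡1563, 1954^64≡2594, 1954^128≡1768, 1954^256≡2144, 1954^512≡464, 1954^1024≡543
1926 = 1024 + 512 + 256 + 128 + 4 + 2, so 1954^1926 ≡ 543·464·2144·1768·625·2764 ≡ 1806 (mod 2789)

1806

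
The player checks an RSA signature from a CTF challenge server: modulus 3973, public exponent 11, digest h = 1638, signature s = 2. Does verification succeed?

fails

s^2 ≡ 2^2 = 4
s^4 ≡ 4^2 = 16
s^8 ≡ 16^2 = 256
11 = 8 + 2 + 1, so s^11 ≡ 256·4·2 ≡ 2048 (mod 3973)
2048 ≠ 1638, so verification fails.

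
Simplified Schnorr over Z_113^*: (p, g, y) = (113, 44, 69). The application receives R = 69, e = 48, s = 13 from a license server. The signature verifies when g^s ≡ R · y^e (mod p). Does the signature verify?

verifies

g^s mod p:
44^2 = 1936 ≡ 15
44^4 ≡ 15^2 = 225 ≡ 112
44^8 ≡ 112^2 = 12544 ≡ 1
13 = 8 + 4 + 1, so 44^13 ≡ 1·112·44 ≡ 69 (mod 113)
R · y^e mod p:
69^2 = 4761 ≡ 15
69^4 ≡ 15^2 = 225 ≡ 112
69^8 ≡ 112^2 = 12544 ≡ 1
69^16 ≡ 1^2 = 1
69^32 ≡ 1^2 = 1
48 = 32 + 16, so 69^48 ≡ 1·1 ≡ 1 (mod 113)
69·1 = 69 ≡ 69 (mod 113)
69 ≡ 69 (mod 113); signature holds.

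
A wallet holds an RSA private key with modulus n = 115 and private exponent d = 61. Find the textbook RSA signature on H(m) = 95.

(H(m))^2 ≡ 95^2 = 9025 ≡ 55
(H(m))^4 ≡ 55^2 = 3025 ≡ 35
(H(m))^8 ≡ 35^2 = 1225 ≡ 75
(H(m))^16 ≡ 75^2 = 5625 ≡ 105
(H(m))^32 ≡ 105^2 = 11025 ≡ 100
61 = 32 + 16 + 8 + 4 + 1, so (H(m))^61 ≡ 100·105·75·35·95 ≡ 85 (mod 115)

85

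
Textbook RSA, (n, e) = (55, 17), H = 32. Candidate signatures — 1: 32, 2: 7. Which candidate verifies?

Candidate 1: 32^2 = 1024 ≡ 34; 32^4 ≡ 34^2 = 1156 ≡ 1; 32^8 ≡ 1^2 = 1; 32^16 ≡ 1^2 = 1; 17 = 16 + 1, so 32^17 ≡ 1·32 ≡ 32 (mod 55)
  → matches H = 32
Candidate 2: 7^2 = 49; 7^4 ≡ 49^2 = 2401 ≡ 36; 7^8 ≡ 36^2 = 1296 ≡ 31; 7^16 ≡ 31^2 = 961 ≡ 26; 17 = 16 + 1, so 7^17 ≡ 26·7 ≡ 17 (mod 55)

1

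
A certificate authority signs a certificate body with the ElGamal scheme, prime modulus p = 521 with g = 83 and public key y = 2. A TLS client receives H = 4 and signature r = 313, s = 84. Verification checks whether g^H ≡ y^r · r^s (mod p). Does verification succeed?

Left side g^H mod p:
83^2 = 6889 ≡ 116
83^4 ≡ 116^2 = 13456 ≡ 431
Right side y^r · r^s mod p:
2^2 = 4
2^4 ≡ 4^2 = 16
2^8 ≡ 16^2 = 256
2^16 ≡ 256^2 = 65536 ≡ 411
2^32 ≡ 411^2 = 168921 ≡ 117
2^64 ≡ 117^2 = 13689 ≡ 143
2^128 ≡ 143^2 = 20449 ≡ 130
2^256 ≡ 130^2 = 16900 ≡ 228
313 = 256 + 32 + 16 + 8 + 1, so 2^313 ≡ 228·117·411·256·2 ≡ 271 (mod 521)
313^2 = 97969 ≡ 21
313^4 ≡ 21^2 = 441
313^8 ≡ 441^2 = 194481 ≡ 148
313^16 ≡ 148^2 = 21904 ≡ 22
313^32 ≡ 22^2 = 484
313^64 ≡ 484^2 = 234256 ≡ 327
84 = 64 + 16 + 4, so 313^84 ≡ 327·22·441 ≡ 185 (mod 521)
271·185 = 50135 ≡ 119 (mod 521)
431 ≠ 119, so verification fails.

fails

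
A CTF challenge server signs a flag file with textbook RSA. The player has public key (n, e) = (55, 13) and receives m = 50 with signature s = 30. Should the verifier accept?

s^13 mod 55 = 50
s^13 mod 55 = 50 matches m.

accept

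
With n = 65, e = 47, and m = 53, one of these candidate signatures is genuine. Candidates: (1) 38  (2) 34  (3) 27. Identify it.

3

Candidate 1: Squares mod 65: 38^1≡38, 38^2≡14, 38^4≡1, 38^8≡1, 38^16≡1, 38^32≡1; 47 = 32 + 8 + 4 + 2 + 1, so 38^47 ≡ 1·1·1·14·38 ≡ 12 (mod 65)
Candidate 2: Squares mod 65: 34^1≡34, 34^2≡51, 34^4≡1, 34^8≡1, 34^16≡1, 34^32≡1; 47 = 32 + 8 + 4 + 2 + 1, so 34^47 ≡ 1·1·1·51·34 ≡ 44 (mod 65)
Candidate 3: Squares mod 65: 27^1≡27, 27^2≡14, 27^4≡1, 27^8≡1, 27^16≡1, 27^32≡1; 47 = 32 + 8 + 4 + 2 + 1, so 27^47 ≡ 1·1·1·14·27 ≡ 53 (mod 65)
  → matches m = 53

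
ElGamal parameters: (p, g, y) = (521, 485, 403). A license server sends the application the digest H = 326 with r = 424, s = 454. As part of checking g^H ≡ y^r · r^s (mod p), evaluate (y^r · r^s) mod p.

Squares mod 521: 403^1≡403, 403^2≡378, 403^4≡130, 403^8≡228, 403^16≡405, 403^32≡431, 403^64≡285, 403^128≡470, 403^256≡517
424 = 256 + 128 + 32 + 8, so 403^424 ≡ 517·470·431·228 ≡ 155 (mod 521)
Squares mod 521: 424^1≡424, 424^2≡31, 424^4≡440, 424^8≡309, 424^16≡138, 424^32≡288, 424^64≡105, 424^128≡84, 424^256≡283
454 = 256 + 128 + 64 + 4 + 2, so 424^454 ≡ 283·84·105·440·31 ≡ 416 (mod 521)
y^r · r^s ≡ 155·416 = 64480 ≡ 397 (mod 521)

397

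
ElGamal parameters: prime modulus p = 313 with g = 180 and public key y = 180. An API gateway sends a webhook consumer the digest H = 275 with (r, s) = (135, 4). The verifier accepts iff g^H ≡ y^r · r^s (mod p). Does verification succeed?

Left side g^H mod p:
180^2 = 32400 ≡ 161
180^4 ≡ 161^2 = 25921 ≡ 255
180^8 ≡ 255^2 = 65025 ≡ 234
180^16 ≡ 234^2 = 54756 ≡ 294
180^32 ≡ 294^2 = 86436 ≡ 48
180^64 ≡ 48^2 = 2304 ≡ 113
180^128 ≡ 113^2 = 12769 ≡ 249
180^256 ≡ 249^2 = 62001 ≡ 27
275 = 256 + 16 + 2 + 1, so 180^275 ≡ 27·294·161·180 ≡ 134 (mod 313)
Right side y^r · r^s mod p:
180^2 = 32400 ≡ 161
180^4 ≡ 161^2 = 25921 ≡ 255
180^8 ≡ 255^2 = 65025 ≡ 234
180^16 ≡ 234^2 = 54756 ≡ 294
180^32 ≡ 294^2 = 86436 ≡ 48
180^64 ≡ 48^2 = 2304 ≡ 113
180^128 ≡ 113^2 = 12769 ≡ 249
135 = 128 + 4 + 2 + 1, so 180^135 ≡ 249·255·161·180 ≡ 42 (mod 313)
135^2 = 18225 ≡ 71
135^4 ≡ 71^2 = 5041 ≡ 33
42·33 = 1386 ≡ 134 (mod 313)
134 ≡ 134 (mod 313), so the signature is genuine.

passes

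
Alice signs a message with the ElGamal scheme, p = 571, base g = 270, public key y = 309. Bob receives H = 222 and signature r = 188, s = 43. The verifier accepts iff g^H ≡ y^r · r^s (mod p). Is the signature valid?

Left side g^H mod p:
Squares mod 571: 270^1≡270, 270^2≡383, 270^4≡513, 270^8≡509, 270^16≡418, 270^32≡569, 270^64≡4, 270^128≡16
222 = 128 + 64 + 16 + 8 + 4 + 2, so 270^222 ≡ 16·4·418·509·513·383 ≡ 353 (mod 571)
Right side y^r · r^s mod p:
Squares mod 571: 309^1≡309, 309^2≡124, 309^4≡530, 309^8≡539, 309^16≡453, 309^32≡220, 309^64≡436, 309^128≡524
188 = 128 + 32 + 16 + 8 + 4, so 309^188 ≡ 524·220·453·539·530 ≡ 82 (mod 571)
Squares mod 571: 188^1≡188, 188^2≡513, 188^4≡509, 188^8≡418, 188^16≡569, 188^32≡4
43 = 32 + 8 + 2 + 1, so 188^43 ≡ 4·418·513·188 ≡ 542 (mod 571)
82·542 = 44444 ≡ 477 (mod 571)
353 ≠ 477, so verification fails.

invalid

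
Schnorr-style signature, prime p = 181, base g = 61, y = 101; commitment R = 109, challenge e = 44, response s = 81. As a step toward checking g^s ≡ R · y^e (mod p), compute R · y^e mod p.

162

Squares mod 181: 101^1≡101, 101^2≡65, 101^4≡62, 101^8≡43, 101^16≡39, 101^32≡73
44 = 32 + 8 + 4, so 101^44 ≡ 73·43·62 ≡ 43 (mod 181)
R · y^e ≡ 109·43 = 4687 ≡ 162 (mod 181)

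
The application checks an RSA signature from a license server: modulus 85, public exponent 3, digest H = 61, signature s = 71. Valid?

s^2 ≡ 71^2 = 5041 ≡ 26
3 = 2 + 1, so s^3 ≡ 26·71 ≡ 61 (mod 85)
61 = H, so the signature checks out.

yes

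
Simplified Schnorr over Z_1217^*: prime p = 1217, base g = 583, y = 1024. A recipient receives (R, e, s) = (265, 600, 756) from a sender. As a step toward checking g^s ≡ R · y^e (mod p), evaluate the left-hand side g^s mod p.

668

583^2 = 339889 ≡ 346
583^4 ≡ 346^2 = 119716 ≡ 450
583^8 ≡ 450^2 = 202500 ≡ 478
583^16 ≡ 478^2 = 228484 ≡ 905
583^32 ≡ 905^2 = 819025 ≡ 1201
583^64 ≡ 1201^2 = 1442401 ≡ 256
583^128 ≡ 256^2 = 65536 ≡ 1035
583^256 ≡ 1035^2 = 1071225 ≡ 265
583^512 ≡ 265^2 = 70225 ≡ 856
756 = 512 + 128 + 64 + 32 + 16 + 4, so 583^756 ≡ 856·1035·256·1201·905·450 ≡ 668 (mod 1217)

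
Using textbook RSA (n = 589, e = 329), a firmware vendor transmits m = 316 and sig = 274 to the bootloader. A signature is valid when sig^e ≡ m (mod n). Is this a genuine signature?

genuine

sig^2 ≡ 274^2 = 75076 ≡ 273
sig^4 ≡ 273^2 = 74529 ≡ 315
sig^8 ≡ 315^2 = 99225 ≡ 273
sig^16 ≡ 273^2 = 74529 ≡ 315
sig^32 ≡ 315^2 = 99225 ≡ 273
sig^64 ≡ 273^2 = 74529 ≡ 315
sig^128 ≡ 315^2 = 99225 ≡ 273
sig^256 ≡ 273^2 = 74529 ≡ 315
329 = 256 + 64 + 8 + 1, so sig^329 ≡ 315·315·273·274 ≡ 316 (mod 589)
sig^329 mod 589 = 316 matches m.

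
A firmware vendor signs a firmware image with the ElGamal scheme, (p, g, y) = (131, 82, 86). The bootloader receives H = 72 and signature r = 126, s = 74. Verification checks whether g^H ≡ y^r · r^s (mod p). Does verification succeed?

passes

Left side g^H mod p:
82^2 = 6724 ≡ 43
82^4 ≡ 43^2 = 1849 ≡ 15
82^8 ≡ 15^2 = 225 ≡ 94
82^16 ≡ 94^2 = 8836 ≡ 59
82^32 ≡ 59^2 = 3481 ≡ 75
82^64 ≡ 75^2 = 5625 ≡ 123
72 = 64 + 8, so 82^72 ≡ 123·94 ≡ 34 (mod 131)
Right side y^r · r^s mod p:
86^2 = 7396 ≡ 60
86^4 ≡ 60^2 = 3600 ≡ 63
86^8 ≡ 63^2 = 3969 ≡ 39
86^16 ≡ 39^2 = 1521 ≡ 80
86^32 ≡ 80^2 = 6400 ≡ 112
86^64 ≡ 112^2 = 12544 ≡ 99
126 = 64 + 32 + 16 + 8 + 4 + 2, so 86^126 ≡ 99·112·80·39·63·60 ≡ 52 (mod 131)
126^2 = 15876 ≡ 25
126^4 ≡ 25^2 = 625 ≡ 101
126^8 ≡ 101^2 = 10201 ≡ 114
126^16 ≡ 114^2 = 12996 ≡ 27
126^32 ≡ 27^2 = 729 ≡ 74
126^64 ≡ 74^2 = 5476 ≡ 105
74 = 64 + 8 + 2, so 126^74 ≡ 105·114·25 ≡ 46 (mod 131)
52·46 = 2392 ≡ 34 (mod 131)
34 ≡ 34 (mod 131), so the signature is genuine.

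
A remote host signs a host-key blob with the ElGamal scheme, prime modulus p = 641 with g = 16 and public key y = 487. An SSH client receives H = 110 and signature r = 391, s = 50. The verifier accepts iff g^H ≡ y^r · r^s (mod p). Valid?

Left side g^H mod p:
16^2 = 256
16^4 ≡ 256^2 = 65536 ≡ 154
16^8 ≡ 154^2 = 23716 ≡ 640
16^16 ≡ 640^2 = 409600 ≡ 1
16^32 ≡ 1^2 = 1
16^64 ≡ 1^2 = 1
110 = 64 + 32 + 8 + 4 + 2, so 16^110 ≡ 1·1·640·154·256 ≡ 318 (mod 641)
Right side y^r · r^s mod p:
487^2 = 237169 ≡ 640
487^4 ≡ 640^2 = 409600 ≡ 1
487^8 ≡ 1^2 = 1
487^16 ≡ 1^2 = 1
487^32 ≡ 1^2 = 1
487^64 ≡ 1^2 = 1
487^128 ≡ 1^2 = 1
487^256 ≡ 1^2 = 1
391 = 256 + 128 + 4 + 2 + 1, so 487^391 ≡ 1·1·1·640·487 ≡ 154 (mod 641)
391^2 = 152881 ≡ 323
391^4 ≡ 323^2 = 104329 ≡ 487
391^8 ≡ 487^2 = 237169 ≡ 640
391^16 ≡ 640^2 = 409600 ≡ 1
391^32 ≡ 1^2 = 1
50 = 32 + 16 + 2, so 391^50 ≡ 1·1·323 ≡ 323 (mod 641)
154·323 = 49742 ≡ 385 (mod 641)
318 ≠ 385, so verification fails.

no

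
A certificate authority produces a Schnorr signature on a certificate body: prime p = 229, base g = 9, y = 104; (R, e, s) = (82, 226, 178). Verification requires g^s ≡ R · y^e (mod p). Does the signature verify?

verifies

g^s mod p:
9^178 mod 229 = 75
R · y^e mod p:
104^226 mod 229 = 121
82·121 = 9922 ≡ 75 (mod 229)
75 ≡ 75 (mod 229); signature holds.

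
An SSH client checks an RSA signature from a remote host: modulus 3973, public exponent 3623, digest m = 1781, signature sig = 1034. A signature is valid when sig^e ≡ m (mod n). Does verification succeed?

Squares mod 3973: sig^1≡1034, sig^2≡419, sig^4≡749, sig^8≡808, sig^16≡1292, sig^32≡604, sig^64≡3273, sig^128≡1321, sig^256≡894, sig^512≡663, sig^1024≡2539, sig^2048≡2315
3623 = 2048 + 1024 + 512 + 32 + 4 + 2 + 1, so sig^3623 ≡ 2315·2539·663·604·749·419·1034 ≡ 1042 (mod 3973)
sig^3623 mod 3973 = 1042, but m = 1781.

fails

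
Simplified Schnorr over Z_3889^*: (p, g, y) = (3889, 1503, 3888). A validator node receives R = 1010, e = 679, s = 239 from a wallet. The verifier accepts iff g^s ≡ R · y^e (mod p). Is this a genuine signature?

g^s mod p:
1503^239 mod 3889 = 2878
R · y^e mod p:
3888^679 mod 3889 = 3888
1010·3888 = 3926880 ≡ 2879 (mod 3889)
2878 ≠ 2879; the check fails.

forged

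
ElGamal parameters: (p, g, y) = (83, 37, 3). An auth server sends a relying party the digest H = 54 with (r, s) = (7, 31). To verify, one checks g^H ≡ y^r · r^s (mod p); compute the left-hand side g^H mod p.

33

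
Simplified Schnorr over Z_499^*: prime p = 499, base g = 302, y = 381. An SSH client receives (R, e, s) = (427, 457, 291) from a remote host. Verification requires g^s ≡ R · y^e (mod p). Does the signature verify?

verifies

g^s mod p:
302^2 = 91204 ≡ 386
302^4 ≡ 386^2 = 148996 ≡ 294
302^8 ≡ 294^2 = 86436 ≡ 109
302^16 ≡ 109^2 = 11881 ≡ 404
302^32 ≡ 404^2 = 163216 ≡ 43
302^64 ≡ 43^2 = 1849 ≡ 352
302^128 ≡ 352^2 = 123904 ≡ 152
302^256 ≡ 152^2 = 23104 ≡ 150
291 = 256 + 32 + 2 + 1, so 302^291 ≡ 150·43·386·302 ≡ 192 (mod 499)
R · y^e mod p:
381^2 = 145161 ≡ 451
381^4 ≡ 451^2 = 203401 ≡ 308
381^8 ≡ 308^2 = 94864 ≡ 54
381^16 ≡ 54^2 = 2916 ≡ 421
381^32 ≡ 421^2 = 177241 ≡ 96
381^64 ≡ 96^2 = 9216 ≡ 234
381^128 ≡ 234^2 = 54756 ≡ 365
381^256 ≡ 365^2 = 133225 ≡ 491
457 = 256 + 128 + 64 + 8 + 1, so 381^457 ≡ 491·365·234·54·381 ≡ 330 (mod 499)
427·330 = 140910 ≡ 192 (mod 499)
192 ≡ 192 (mod 499); signature holds.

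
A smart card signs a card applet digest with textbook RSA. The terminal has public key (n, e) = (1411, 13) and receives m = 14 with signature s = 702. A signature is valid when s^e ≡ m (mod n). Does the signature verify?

does not verify

s^2 ≡ 702^2 = 492804 ≡ 365
s^4 ≡ 365^2 = 133225 ≡ 591
s^8 ≡ 591^2 = 349281 ≡ 764
13 = 8 + 4 + 1, so s^13 ≡ 764·591·702 ≡ 1397 (mod 1411)
1397 ≠ 14, so verification fails.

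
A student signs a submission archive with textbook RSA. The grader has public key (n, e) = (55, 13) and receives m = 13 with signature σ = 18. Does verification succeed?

Squares mod 55: σ^1≡18, σ^2≡49, σ^4≡36, σ^8≡31
13 = 8 + 4 + 1, so σ^13 ≡ 31·36·18 ≡ 13 (mod 55)
Since 13 equals the digest 13, verification succeeds.

passes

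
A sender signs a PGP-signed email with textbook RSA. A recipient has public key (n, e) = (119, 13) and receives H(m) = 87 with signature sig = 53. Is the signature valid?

sig^13 mod 119 = 32
sig^13 mod 119 = 32, but H(m) = 87.

invalid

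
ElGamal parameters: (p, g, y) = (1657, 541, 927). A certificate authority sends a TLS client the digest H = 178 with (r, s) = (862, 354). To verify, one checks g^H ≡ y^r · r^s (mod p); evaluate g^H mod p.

482

541^2 = 292681 ≡ 1049
541^4 ≡ 1049^2 = 1100401 ≡ 153
541^8 ≡ 153^2 = 23409 ≡ 211
541^16 ≡ 211^2 = 44521 ≡ 1439
541^32 ≡ 1439^2 = 2070721 ≡ 1128
541^64 ≡ 1128^2 = 1272384 ≡ 1465
541^128 ≡ 1465^2 = 2146225 ≡ 410
178 = 128 + 32 + 16 + 2, so 541^178 ≡ 410·1128·1439·1049 ≡ 482 (mod 1657)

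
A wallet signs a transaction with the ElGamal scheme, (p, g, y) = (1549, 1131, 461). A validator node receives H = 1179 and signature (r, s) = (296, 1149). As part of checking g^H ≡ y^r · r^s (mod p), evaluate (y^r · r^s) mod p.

454

461^2 = 212521 ≡ 308
461^4 ≡ 308^2 = 94864 ≡ 375
461^8 ≡ 375^2 = 140625 ≡ 1215
461^16 ≡ 1215^2 = 1476225 ≡ 28
461^32 ≡ 28^2 = 784
461^64 ≡ 784^2 = 614656 ≡ 1252
461^128 ≡ 1252^2 = 1567504 ≡ 1465
461^256 ≡ 1465^2 = 2146225 ≡ 860
296 = 256 + 32 + 8, so 461^296 ≡ 860·784·1215 ≡ 558 (mod 1549)
296^2 = 87616 ≡ 872
296^4 ≡ 872^2 = 760384 ≡ 1374
296^8 ≡ 1374^2 = 1887876 ≡ 1194
296^16 ≡ 1194^2 = 1425636 ≡ 556
296^32 ≡ 556^2 = 309136 ≡ 885
296^64 ≡ 885^2 = 783225 ≡ 980
296^128 ≡ 980^2 = 960400 ≡ 20
296^256 ≡ 20^2 = 400
296^512 ≡ 400^2 = 160000 ≡ 453
296^1024 ≡ 453^2 = 205209 ≡ 741
1149 = 1024 + 64 + 32 + 16 + 8 + 4 + 1, so 296^1149 ≡ 741·980·885·556·1194·1374·296 ≡ 1089 (mod 1549)
y^r · r^s ≡ 558·1089 = 607662 ≡ 454 (mod 1549)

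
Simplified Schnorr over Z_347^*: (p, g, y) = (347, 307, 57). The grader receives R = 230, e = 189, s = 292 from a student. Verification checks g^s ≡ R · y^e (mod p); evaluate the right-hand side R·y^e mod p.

342

57^2 = 3249 ≡ 126
57^4 ≡ 126^2 = 15876 ≡ 261
57^8 ≡ 261^2 = 68121 ≡ 109
57^16 ≡ 109^2 = 11881 ≡ 83
57^32 ≡ 83^2 = 6889 ≡ 296
57^64 ≡ 296^2 = 87616 ≡ 172
57^128 ≡ 172^2 = 29584 ≡ 89
189 = 128 + 32 + 16 + 8 + 4 + 1, so 57^189 ≡ 89·296·83·109·261·57 ≡ 264 (mod 347)
R · y^e ≡ 230·264 = 60720 ≡ 342 (mod 347)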